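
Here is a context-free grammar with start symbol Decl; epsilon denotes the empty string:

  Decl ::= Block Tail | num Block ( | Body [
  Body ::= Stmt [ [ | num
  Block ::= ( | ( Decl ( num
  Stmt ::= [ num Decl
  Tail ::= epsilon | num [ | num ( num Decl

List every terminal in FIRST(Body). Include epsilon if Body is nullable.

From Body ::= Stmt [ [: add FIRST(Stmt) = { [ }.
Body ::= num contributes {num}.
Union: FIRST(Body) = { [, num }.

{ [, num }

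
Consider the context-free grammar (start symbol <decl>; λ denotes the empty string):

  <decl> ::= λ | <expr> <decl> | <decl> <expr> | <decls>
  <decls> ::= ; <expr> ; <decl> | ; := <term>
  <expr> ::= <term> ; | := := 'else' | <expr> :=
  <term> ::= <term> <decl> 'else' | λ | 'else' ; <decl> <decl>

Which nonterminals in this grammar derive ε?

{ <decl>, <term> }

Directly nullable (have an λ-production): <decl>, <term>.
No other nonterminal has a production whose RHS symbols are all nullable.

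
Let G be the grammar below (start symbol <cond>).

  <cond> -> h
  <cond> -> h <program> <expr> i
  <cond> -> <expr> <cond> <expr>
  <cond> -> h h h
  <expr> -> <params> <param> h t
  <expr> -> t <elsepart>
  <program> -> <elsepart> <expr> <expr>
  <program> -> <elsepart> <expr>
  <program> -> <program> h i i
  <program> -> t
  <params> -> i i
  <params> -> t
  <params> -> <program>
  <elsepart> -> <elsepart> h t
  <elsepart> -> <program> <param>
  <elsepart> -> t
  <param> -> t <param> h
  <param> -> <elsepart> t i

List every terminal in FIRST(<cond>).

{ h, i, t }

<cond> -> h contributes {h}.
<cond> -> h <program> <expr> i contributes {h}.
From <cond> -> <expr> <cond> <expr>: add FIRST(<expr>) = { i, t }.
<cond> -> h h h contributes {h}.
Union: FIRST(<cond>) = { h, i, t }.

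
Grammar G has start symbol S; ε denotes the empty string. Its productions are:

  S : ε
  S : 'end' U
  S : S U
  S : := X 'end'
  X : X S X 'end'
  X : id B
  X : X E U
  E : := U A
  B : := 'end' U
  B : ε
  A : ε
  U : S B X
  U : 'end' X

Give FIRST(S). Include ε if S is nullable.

{ 'end', :=, id, ε }

S : ε contributes ε.
S : 'end' U contributes {'end'}.
From S : S U: S nullable, take FIRST(S) ∪ FIRST(U) = { 'end', :=, id }.
S : := X 'end' contributes {:=}.
Union: FIRST(S) = { 'end', :=, id, ε }.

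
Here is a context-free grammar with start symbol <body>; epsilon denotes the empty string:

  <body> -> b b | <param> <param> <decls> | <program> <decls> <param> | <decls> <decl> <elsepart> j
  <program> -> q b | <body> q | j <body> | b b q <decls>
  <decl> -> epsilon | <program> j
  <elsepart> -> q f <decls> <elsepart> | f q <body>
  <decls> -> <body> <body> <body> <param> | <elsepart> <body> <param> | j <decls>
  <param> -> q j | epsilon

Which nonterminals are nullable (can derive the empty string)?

{ <decl>, <param> }

Directly nullable (have an epsilon-production): <decl>, <param>.
No other nonterminal has a production whose RHS symbols are all nullable.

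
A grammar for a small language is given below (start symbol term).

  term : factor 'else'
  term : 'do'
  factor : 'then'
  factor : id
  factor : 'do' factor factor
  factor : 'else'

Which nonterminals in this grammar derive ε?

No nonterminal has an empty production or an RHS whose symbols are all nullable.

{ } (none)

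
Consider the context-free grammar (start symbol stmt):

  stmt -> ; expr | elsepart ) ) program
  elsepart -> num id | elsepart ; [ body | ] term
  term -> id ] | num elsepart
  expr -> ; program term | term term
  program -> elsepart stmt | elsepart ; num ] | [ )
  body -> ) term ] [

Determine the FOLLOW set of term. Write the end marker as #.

In elsepart -> ] term: term is at the end, add FOLLOW(elsepart) = { #, ), ;, ], id, num }.
In expr -> ; program term: term is at the end, add FOLLOW(expr) = { #, id, num }.
In expr -> term term: add FIRST(term) = { id, num }.
In expr -> term term: term is at the end, add FOLLOW(expr) = { #, id, num }.
In body -> ) term ] [: add FIRST(] [) = { ] }.
Union: FOLLOW(term) = { #, ), ;, ], id, num }.

{ #, ), ;, ], id, num }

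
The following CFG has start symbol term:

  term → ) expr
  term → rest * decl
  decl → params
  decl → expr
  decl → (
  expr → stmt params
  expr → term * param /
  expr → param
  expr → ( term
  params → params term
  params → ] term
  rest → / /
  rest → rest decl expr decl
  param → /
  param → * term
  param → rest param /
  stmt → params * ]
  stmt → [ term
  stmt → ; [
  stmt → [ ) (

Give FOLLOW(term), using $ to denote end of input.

{ $, (, ), *, /, ;, [, ] }

term is the start symbol, so $ ∈ FOLLOW(term).
In expr → term * param /: add FIRST(* param /) = { * }.
In expr → ( term: term is at the end, add FOLLOW(expr) = { $, (, ), *, /, ;, [, ] }.
In params → params term: term is at the end, add FOLLOW(params) = { $, (, ), *, /, ;, [, ] }.
In params → ] term: term is at the end, add FOLLOW(params) = { $, (, ), *, /, ;, [, ] }.
In param → * term: term is at the end, add FOLLOW(param) = { $, (, ), *, /, ;, [, ] }.
In stmt → [ term: term is at the end, add FOLLOW(stmt) = { ] }.
Union: FOLLOW(term) = { $, (, ), *, /, ;, [, ] }.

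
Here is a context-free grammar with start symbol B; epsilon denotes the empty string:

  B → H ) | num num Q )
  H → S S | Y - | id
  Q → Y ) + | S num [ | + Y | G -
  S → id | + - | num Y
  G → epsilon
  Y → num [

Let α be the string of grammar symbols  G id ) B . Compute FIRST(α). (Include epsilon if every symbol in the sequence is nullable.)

Add FIRST(G)\{epsilon} = {  }; G is nullable, continue.
id is a terminal; add {id} and stop.

{ id }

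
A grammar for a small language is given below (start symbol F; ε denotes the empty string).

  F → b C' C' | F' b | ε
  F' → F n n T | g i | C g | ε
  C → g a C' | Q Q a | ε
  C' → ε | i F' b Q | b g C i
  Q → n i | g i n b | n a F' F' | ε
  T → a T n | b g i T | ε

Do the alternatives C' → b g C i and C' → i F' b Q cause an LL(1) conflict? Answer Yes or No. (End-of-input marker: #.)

No

FIRST(b g C i) = { b } and FIRST(i F' b Q) = { i }.
The FIRST sets are disjoint and neither alternative is nullable — no conflict.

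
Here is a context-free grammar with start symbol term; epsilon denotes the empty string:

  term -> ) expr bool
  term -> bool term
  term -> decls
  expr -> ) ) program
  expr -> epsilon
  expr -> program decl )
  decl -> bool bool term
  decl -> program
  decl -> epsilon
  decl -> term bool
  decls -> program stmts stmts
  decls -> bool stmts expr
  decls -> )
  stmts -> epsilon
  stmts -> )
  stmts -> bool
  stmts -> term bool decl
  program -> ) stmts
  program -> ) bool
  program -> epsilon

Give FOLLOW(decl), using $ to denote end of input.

In expr -> program decl ): add FIRST()) = { ) }.
In stmts -> term bool decl: decl is at the end, add FOLLOW(stmts) = { $, ), bool }.
Union: FOLLOW(decl) = { $, ), bool }.

{ $, ), bool }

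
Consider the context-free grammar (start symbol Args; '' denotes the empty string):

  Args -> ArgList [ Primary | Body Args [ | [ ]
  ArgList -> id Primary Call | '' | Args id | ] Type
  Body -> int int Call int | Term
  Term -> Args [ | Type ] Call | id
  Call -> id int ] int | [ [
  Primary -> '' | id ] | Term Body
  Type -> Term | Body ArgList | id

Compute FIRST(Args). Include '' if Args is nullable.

{ [, ], id, int }

From Args -> ArgList [ Primary: ArgList nullable, take FIRST(ArgList) ∪ {[} = { [, ], id, int }.
From Args -> Body Args [: add FIRST(Body) = { [, ], id, int }.
Args -> [ ] contributes {[}.
Union: FIRST(Args) = { [, ], id, int }.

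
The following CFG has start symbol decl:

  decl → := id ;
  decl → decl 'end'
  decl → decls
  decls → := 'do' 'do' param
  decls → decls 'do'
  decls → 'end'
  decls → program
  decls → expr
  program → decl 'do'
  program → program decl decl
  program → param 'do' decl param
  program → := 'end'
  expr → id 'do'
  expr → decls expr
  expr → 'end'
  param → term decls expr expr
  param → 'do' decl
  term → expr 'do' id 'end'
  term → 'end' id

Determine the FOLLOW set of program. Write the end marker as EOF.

{ EOF, 'do', 'end', :=, id }

In decls → program: program is at the end, add FOLLOW(decls) = { EOF, 'do', 'end', :=, id }.
In program → program decl decl: add FIRST(decl decl) = { 'do', 'end', :=, id }.
Union: FOLLOW(program) = { EOF, 'do', 'end', :=, id }.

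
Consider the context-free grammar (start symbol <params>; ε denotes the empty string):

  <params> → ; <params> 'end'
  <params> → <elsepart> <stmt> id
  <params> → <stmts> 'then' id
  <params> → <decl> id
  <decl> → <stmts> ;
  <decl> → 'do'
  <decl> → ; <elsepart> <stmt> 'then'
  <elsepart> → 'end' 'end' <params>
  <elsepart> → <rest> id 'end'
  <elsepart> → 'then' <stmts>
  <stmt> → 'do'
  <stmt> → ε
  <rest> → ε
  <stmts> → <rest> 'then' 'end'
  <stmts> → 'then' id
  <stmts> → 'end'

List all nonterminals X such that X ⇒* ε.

Directly nullable (have an ε-production): <stmt>, <rest>.
No other nonterminal has a production whose RHS symbols are all nullable.

{ <rest>, <stmt> }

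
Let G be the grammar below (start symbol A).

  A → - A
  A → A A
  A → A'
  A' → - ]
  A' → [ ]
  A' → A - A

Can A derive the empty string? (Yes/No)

No

No nonterminal in this grammar is nullable.
No production of A has an RHS whose symbols are all nullable, so A is not nullable.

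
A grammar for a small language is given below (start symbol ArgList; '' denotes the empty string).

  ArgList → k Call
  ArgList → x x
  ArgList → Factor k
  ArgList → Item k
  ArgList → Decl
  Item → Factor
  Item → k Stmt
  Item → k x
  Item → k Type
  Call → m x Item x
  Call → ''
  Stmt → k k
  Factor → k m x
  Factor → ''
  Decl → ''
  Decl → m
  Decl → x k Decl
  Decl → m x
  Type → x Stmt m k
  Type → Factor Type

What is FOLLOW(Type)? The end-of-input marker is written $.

In Item → k Type: Type is at the end, add FOLLOW(Item) = { k, x }.
In Type → Factor Type: Type is at the end, add FOLLOW(Type) = { k, x }.
Union: FOLLOW(Type) = { k, x }.

{ k, x }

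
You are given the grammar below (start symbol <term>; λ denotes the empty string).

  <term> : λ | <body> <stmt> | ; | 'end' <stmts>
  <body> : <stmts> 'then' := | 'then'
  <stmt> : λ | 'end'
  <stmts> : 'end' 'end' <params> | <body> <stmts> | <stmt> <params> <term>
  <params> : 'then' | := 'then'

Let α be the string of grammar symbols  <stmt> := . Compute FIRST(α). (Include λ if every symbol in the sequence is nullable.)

{ 'end', := }

Add FIRST(<stmt>)\{λ} = { 'end' }; <stmt> is nullable, continue.
:= is a terminal; add {:=} and stop.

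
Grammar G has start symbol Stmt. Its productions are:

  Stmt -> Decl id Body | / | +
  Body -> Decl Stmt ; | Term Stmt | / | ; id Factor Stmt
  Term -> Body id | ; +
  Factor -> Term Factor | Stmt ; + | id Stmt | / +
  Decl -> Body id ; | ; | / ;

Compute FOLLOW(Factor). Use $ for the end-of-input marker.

{ +, /, ; }

In Body -> ; id Factor Stmt: add FIRST(Stmt) = { +, /, ; }.
In Factor -> Term Factor: Factor is at the end, add FOLLOW(Factor) = { +, /, ; }.
Union: FOLLOW(Factor) = { +, /, ; }.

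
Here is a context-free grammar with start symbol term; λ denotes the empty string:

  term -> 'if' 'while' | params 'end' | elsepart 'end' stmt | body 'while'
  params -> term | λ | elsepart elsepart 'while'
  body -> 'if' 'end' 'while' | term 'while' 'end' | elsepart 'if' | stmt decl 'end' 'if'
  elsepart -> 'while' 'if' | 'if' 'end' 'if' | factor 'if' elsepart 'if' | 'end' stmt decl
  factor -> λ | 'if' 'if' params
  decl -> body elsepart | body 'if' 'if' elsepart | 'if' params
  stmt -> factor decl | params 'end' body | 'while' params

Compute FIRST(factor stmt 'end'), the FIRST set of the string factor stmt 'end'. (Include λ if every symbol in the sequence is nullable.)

Add FIRST(factor)\{λ} = { 'if' }; factor is nullable, continue.
Add FIRST(stmt) = { 'end', 'if', 'while' }; stmt is not nullable, stop.

{ 'end', 'if', 'while' }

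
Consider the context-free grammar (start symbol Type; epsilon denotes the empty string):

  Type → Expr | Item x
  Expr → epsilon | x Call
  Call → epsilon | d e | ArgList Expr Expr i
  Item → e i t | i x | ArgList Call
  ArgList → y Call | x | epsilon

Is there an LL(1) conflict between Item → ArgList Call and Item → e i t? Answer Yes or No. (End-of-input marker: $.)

No

FIRST(ArgList Call) = { d, i, x, y, epsilon } and FIRST(e i t) = { e }.
The first is nullable but FOLLOW(Item) = { x } is disjoint from FIRST of the second.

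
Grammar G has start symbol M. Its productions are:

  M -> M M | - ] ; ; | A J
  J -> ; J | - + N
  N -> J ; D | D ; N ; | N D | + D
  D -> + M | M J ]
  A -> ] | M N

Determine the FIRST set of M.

From M -> M M: add FIRST(M) = { -, ] }.
M -> - ] ; ; contributes {-}.
From M -> A J: add FIRST(A) = { -, ] }.
Union: FIRST(M) = { -, ] }.

{ -, ] }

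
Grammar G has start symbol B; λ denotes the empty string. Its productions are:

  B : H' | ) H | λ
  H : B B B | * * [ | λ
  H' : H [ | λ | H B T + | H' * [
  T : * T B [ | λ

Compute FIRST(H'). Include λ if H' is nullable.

From H' : H [: H nullable, take FIRST(H) ∪ {[} = { ), *, +, [ }.
H' : λ contributes λ.
From H' : H B T +: H, B, T nullable, take FIRST(H) ∪ FIRST(B) ∪ FIRST(T) ∪ {+} = { ), *, +, [ }.
From H' : H' * [: H' nullable, take FIRST(H') ∪ {*} = { ), *, +, [ }.
Union: FIRST(H') = { ), *, +, [, λ }.

{ ), *, +, [, λ }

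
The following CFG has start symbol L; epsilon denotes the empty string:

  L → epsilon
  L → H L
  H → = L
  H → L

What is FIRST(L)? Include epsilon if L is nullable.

L → epsilon contributes epsilon.
From L → H L: H, L nullable, take FIRST(H) ∪ FIRST(L) = { = }; also epsilon since the whole RHS is nullable.
Union: FIRST(L) = { =, epsilon }.

{ =, epsilon }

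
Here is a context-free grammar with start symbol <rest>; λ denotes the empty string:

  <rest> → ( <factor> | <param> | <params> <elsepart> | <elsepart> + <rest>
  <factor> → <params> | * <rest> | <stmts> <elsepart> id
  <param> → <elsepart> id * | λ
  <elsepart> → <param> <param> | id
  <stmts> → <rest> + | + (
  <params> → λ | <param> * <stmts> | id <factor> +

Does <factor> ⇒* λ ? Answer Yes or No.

<factor> → <params> and each of <params> is nullable, so <factor> ⇒* λ.

Yes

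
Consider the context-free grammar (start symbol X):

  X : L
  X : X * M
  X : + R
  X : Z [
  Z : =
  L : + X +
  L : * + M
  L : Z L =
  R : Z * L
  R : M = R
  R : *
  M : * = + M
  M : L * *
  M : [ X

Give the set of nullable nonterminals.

{ } (none)

No nonterminal has an empty production or an RHS whose symbols are all nullable.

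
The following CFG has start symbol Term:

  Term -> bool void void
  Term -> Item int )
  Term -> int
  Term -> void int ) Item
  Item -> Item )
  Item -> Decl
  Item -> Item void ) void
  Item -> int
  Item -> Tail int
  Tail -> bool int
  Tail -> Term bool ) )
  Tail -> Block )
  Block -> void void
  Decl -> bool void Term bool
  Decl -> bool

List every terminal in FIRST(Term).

{ bool, int, void }

Term -> bool void void contributes {bool}.
From Term -> Item int ): add FIRST(Item) = { bool, int, void }.
Term -> int contributes {int}.
Term -> void int ) Item contributes {void}.
Union: FIRST(Term) = { bool, int, void }.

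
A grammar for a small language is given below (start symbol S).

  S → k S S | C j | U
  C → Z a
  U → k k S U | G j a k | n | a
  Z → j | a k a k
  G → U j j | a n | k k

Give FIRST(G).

{ a, k, n }

From G → U j j: add FIRST(U) = { a, k, n }.
G → a n contributes {a}.
G → k k contributes {k}.
Union: FIRST(G) = { a, k, n }.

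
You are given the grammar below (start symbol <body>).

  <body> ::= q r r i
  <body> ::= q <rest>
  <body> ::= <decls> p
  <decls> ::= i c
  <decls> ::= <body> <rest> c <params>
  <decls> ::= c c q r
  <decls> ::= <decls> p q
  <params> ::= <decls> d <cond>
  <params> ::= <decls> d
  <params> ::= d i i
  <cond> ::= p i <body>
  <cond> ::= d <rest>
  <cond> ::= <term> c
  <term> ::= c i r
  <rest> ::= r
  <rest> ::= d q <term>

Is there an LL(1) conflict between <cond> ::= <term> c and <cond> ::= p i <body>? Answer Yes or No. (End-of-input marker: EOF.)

FIRST(<term> c) = { c } and FIRST(p i <body>) = { p }.
The FIRST sets are disjoint and neither alternative is nullable — no conflict.

No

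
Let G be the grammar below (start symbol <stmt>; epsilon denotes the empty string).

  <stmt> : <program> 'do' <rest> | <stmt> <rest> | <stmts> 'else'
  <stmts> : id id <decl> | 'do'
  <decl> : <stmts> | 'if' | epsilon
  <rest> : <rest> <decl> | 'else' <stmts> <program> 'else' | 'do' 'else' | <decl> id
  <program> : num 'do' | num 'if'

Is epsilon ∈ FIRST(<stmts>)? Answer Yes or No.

No

Nullable nonterminals: <decl>.
No production of <stmts> has an RHS whose symbols are all nullable, so <stmts> is not nullable.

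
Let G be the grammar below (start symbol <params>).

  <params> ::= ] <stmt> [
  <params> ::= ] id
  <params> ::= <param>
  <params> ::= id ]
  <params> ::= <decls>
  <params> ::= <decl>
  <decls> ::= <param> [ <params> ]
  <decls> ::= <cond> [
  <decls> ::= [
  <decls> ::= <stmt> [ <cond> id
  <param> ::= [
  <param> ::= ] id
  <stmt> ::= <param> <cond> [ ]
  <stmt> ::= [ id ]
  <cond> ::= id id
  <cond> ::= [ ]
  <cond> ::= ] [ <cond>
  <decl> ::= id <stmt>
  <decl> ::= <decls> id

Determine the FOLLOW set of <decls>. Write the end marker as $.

{ $, ], id }

In <params> ::= <decls>: <decls> is at the end, add FOLLOW(<params>) = { $, ] }.
In <decl> ::= <decls> id: add FIRST(id) = { id }.
Union: FOLLOW(<decls>) = { $, ], id }.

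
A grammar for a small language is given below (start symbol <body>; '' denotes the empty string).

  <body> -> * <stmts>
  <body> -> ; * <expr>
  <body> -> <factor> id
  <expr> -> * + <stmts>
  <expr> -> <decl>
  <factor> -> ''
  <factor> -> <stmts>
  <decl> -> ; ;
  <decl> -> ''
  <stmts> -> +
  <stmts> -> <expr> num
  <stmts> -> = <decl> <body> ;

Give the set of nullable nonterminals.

Directly nullable (have an ''-production): <factor>, <decl>.
<expr> -> <decl> with every symbol nullable, so <expr> is nullable.
No other nonterminal has a production whose RHS symbols are all nullable.

{ <decl>, <expr>, <factor> }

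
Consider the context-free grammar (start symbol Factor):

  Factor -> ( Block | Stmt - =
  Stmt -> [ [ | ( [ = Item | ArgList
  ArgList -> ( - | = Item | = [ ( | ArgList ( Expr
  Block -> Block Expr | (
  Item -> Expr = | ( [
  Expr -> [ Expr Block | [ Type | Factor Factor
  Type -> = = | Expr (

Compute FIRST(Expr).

Expr -> [ Expr Block contributes {[}.
Expr -> [ Type contributes {[}.
From Expr -> Factor Factor: add FIRST(Factor) = { (, =, [ }.
Union: FIRST(Expr) = { (, =, [ }.

{ (, =, [ }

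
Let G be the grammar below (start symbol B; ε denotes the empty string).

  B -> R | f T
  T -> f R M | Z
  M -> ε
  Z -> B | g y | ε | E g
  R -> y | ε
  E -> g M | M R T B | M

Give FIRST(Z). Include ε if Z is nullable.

{ f, g, y, ε }

From Z -> B: add FIRST(B) = { f, y, ε } (including ε since B is nullable).
Z -> g y contributes {g}.
Z -> ε contributes ε.
From Z -> E g: E nullable, take FIRST(E) ∪ {g} = { f, g, y }.
Union: FIRST(Z) = { f, g, y, ε }.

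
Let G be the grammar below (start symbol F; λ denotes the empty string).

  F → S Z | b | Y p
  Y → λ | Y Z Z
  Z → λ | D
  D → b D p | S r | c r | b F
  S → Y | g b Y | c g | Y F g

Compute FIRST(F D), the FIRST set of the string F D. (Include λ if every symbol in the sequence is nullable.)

{ b, c, g, p, r }

Add FIRST(F)\{λ} = { b, c, g, p, r }; F is nullable, continue.
Add FIRST(D) = { b, c, g, p, r }; D is not nullable, stop.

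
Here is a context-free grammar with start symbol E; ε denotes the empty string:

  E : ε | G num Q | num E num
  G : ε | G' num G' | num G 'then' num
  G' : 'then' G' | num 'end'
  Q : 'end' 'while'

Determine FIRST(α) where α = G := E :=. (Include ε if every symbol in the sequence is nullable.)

Add FIRST(G)\{ε} = { 'then', num }; G is nullable, continue.
:= is a terminal; add {:=} and stop.

{ 'then', :=, num }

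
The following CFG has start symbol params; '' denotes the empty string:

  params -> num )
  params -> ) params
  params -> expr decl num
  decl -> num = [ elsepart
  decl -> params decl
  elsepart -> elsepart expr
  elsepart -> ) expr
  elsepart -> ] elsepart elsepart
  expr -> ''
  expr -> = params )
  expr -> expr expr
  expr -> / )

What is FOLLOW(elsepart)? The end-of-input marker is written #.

In decl -> num = [ elsepart: elsepart is at the end, add FOLLOW(decl) = { num }.
In elsepart -> elsepart expr: add FIRST(expr)\{''} = { /, = }.
  Since expr is nullable, also add FOLLOW(elsepart) = { ), /, =, ], num }.
In elsepart -> ] elsepart elsepart: add FIRST(elsepart) = { ), ] }.
In elsepart -> ] elsepart elsepart: elsepart is at the end, add FOLLOW(elsepart) = { ), /, =, ], num }.
Union: FOLLOW(elsepart) = { ), /, =, ], num }.

{ ), /, =, ], num }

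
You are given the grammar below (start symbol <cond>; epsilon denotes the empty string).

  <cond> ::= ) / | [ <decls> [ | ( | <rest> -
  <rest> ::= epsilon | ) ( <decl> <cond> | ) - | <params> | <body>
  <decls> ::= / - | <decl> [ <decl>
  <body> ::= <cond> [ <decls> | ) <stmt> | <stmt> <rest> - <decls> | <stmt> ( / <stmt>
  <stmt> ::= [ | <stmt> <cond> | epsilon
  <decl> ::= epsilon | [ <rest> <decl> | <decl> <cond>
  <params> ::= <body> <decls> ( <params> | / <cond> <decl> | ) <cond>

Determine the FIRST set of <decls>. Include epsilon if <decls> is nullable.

<decls> ::= / - contributes {/}.
From <decls> ::= <decl> [ <decl>: <decl> nullable, take FIRST(<decl>) ∪ {[} = { (, ), -, /, [ }.
Union: FIRST(<decls>) = { (, ), -, /, [ }.

{ (, ), -, /, [ }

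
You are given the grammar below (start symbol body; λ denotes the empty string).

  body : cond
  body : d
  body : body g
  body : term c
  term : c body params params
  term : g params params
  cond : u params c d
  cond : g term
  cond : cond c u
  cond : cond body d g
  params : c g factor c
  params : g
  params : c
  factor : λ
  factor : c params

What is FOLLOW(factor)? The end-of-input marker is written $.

In params : c g factor c: add FIRST(c) = { c }.
Union: FOLLOW(factor) = { c }.

{ c }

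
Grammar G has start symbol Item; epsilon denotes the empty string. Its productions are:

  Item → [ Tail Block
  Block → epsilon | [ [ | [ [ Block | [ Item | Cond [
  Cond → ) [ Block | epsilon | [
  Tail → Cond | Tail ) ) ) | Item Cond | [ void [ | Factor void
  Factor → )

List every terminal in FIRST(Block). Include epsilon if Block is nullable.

Block → epsilon contributes epsilon.
Block → [ [ contributes {[}.
Block → [ [ Block contributes {[}.
Block → [ Item contributes {[}.
From Block → Cond [: Cond nullable, take FIRST(Cond) ∪ {[} = { ), [ }.
Union: FIRST(Block) = { ), [, epsilon }.

{ ), [, epsilon }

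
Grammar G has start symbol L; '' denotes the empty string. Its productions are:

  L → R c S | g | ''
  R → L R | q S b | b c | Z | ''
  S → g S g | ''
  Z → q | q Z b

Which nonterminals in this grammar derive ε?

Directly nullable (have an ''-production): L, R, S.
No other nonterminal has a production whose RHS symbols are all nullable.

{ L, R, S }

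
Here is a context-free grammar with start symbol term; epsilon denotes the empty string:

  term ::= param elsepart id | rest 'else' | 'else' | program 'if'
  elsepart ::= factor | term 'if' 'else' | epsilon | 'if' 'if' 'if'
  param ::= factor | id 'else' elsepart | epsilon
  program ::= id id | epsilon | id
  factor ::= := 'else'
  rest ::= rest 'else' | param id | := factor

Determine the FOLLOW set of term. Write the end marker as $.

term is the start symbol, so $ ∈ FOLLOW(term).
In elsepart ::= term 'if' 'else': add FIRST('if' 'else') = { 'if' }.
Union: FOLLOW(term) = { $, 'if' }.

{ $, 'if' }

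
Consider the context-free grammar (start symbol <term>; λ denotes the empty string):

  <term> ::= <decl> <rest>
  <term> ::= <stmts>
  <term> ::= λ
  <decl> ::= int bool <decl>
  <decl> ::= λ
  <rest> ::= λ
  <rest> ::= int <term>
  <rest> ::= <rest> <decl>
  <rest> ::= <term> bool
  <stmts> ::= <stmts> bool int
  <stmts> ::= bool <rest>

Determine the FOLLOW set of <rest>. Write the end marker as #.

{ #, bool, int }

In <term> ::= <decl> <rest>: <rest> is at the end, add FOLLOW(<term>) = { #, bool, int }.
In <rest> ::= <rest> <decl>: add FIRST(<decl>)\{λ} = { int }.
  Since <decl> is nullable, also add FOLLOW(<rest>) = { #, bool, int }.
In <stmts> ::= bool <rest>: <rest> is at the end, add FOLLOW(<stmts>) = { #, bool, int }.
Union: FOLLOW(<rest>) = { #, bool, int }.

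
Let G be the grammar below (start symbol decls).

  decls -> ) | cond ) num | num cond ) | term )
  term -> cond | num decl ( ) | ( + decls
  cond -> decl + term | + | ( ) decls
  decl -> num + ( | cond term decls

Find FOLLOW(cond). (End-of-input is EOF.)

{ (, ), +, num }

In decls -> cond ) num: add FIRST() num) = { ) }.
In decls -> num cond ): add FIRST()) = { ) }.
In term -> cond: cond is at the end, add FOLLOW(term) = { (, ), +, num }.
In decl -> cond term decls: add FIRST(term decls) = { (, +, num }.
Union: FOLLOW(cond) = { (, ), +, num }.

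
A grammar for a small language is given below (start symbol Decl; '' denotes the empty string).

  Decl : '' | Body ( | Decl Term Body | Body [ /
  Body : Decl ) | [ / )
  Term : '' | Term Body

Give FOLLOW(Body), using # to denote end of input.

In Decl : Body (: add FIRST(() = { ( }.
In Decl : Decl Term Body: Body is at the end, add FOLLOW(Decl) = { #, ), [ }.
In Decl : Body [ /: add FIRST([ /) = { [ }.
In Term : Term Body: Body is at the end, add FOLLOW(Term) = { ), [ }.
Union: FOLLOW(Body) = { #, (, ), [ }.

{ #, (, ), [ }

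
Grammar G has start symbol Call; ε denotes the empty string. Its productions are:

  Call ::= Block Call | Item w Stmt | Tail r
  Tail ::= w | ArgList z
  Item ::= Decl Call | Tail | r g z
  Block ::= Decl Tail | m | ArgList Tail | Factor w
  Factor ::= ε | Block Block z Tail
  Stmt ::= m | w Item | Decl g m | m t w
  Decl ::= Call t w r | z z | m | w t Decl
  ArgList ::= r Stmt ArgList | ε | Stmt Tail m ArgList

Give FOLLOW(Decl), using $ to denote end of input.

In Item ::= Decl Call: add FIRST(Call) = { m, r, w, z }.
In Block ::= Decl Tail: add FIRST(Tail) = { m, r, w, z }.
In Stmt ::= Decl g m: add FIRST(g m) = { g }.
In Decl ::= w t Decl: Decl is at the end, add FOLLOW(Decl) = { g, m, r, w, z }.
Union: FOLLOW(Decl) = { g, m, r, w, z }.

{ g, m, r, w, z }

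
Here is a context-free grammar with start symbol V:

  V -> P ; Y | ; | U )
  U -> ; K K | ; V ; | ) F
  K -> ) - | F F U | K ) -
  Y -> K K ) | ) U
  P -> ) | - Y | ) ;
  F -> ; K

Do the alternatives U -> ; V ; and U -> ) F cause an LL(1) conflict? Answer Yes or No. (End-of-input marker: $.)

No

FIRST(; V ;) = { ; } and FIRST() F) = { ) }.
The FIRST sets are disjoint and neither alternative is nullable — no conflict.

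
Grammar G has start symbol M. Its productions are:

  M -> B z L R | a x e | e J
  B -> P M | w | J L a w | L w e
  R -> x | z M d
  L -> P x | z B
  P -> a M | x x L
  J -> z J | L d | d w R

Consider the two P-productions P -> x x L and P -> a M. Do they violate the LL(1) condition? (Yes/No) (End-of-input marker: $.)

No

FIRST(x x L) = { x } and FIRST(a M) = { a }.
The FIRST sets are disjoint and neither alternative is nullable — no conflict.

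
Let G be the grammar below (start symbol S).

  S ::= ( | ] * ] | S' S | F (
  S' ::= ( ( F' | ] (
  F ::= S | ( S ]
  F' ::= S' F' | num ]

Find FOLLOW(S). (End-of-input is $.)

S is the start symbol, so $ ∈ FOLLOW(S).
In S ::= S' S: S is at the end, add FOLLOW(S) = { $, (, ] }.
In F ::= S: S is at the end, add FOLLOW(F) = { ( }.
In F ::= ( S ]: add FIRST(]) = { ] }.
Union: FOLLOW(S) = { $, (, ] }.

{ $, (, ] }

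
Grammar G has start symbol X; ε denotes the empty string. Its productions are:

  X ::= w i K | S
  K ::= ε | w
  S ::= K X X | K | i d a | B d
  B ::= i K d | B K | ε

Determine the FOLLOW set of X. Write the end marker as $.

{ $, d, i, w }

X is the start symbol, so $ ∈ FOLLOW(X).
In S ::= K X X: add FIRST(X)\{ε} = { d, i, w }.
  Since X is nullable, also add FOLLOW(S) = { $, d, i, w }.
In S ::= K X X: X is at the end, add FOLLOW(S) = { $, d, i, w }.
Union: FOLLOW(X) = { $, d, i, w }.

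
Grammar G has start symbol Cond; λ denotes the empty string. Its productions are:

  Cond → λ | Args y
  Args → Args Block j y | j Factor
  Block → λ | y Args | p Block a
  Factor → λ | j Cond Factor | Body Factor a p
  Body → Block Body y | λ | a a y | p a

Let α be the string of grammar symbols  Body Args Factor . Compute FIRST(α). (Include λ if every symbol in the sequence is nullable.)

Add FIRST(Body)\{λ} = { a, p, y }; Body is nullable, continue.
Add FIRST(Args) = { j }; Args is not nullable, stop.

{ a, j, p, y }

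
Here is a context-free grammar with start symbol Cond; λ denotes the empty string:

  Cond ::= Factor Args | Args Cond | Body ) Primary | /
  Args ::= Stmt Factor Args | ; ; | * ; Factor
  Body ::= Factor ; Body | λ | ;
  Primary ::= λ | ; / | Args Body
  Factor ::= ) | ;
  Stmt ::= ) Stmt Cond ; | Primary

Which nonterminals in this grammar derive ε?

Directly nullable (have an λ-production): Body, Primary.
Stmt ::= Primary with every symbol nullable, so Stmt is nullable.
No other nonterminal has a production whose RHS symbols are all nullable.

{ Body, Primary, Stmt }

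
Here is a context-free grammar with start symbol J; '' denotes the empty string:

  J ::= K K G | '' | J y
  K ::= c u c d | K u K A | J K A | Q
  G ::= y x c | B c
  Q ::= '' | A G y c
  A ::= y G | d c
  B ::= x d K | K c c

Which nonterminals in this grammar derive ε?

{ J, K, Q }

Directly nullable (have an ''-production): J, Q.
K ::= Q with every symbol nullable, so K is nullable.
No other nonterminal has a production whose RHS symbols are all nullable.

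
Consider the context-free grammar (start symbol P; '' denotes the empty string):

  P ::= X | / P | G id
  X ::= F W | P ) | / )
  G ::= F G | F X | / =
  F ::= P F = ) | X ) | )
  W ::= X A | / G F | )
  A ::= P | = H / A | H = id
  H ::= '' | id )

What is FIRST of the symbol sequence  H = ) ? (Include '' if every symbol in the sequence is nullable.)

{ =, id }

Add FIRST(H)\{''} = { id }; H is nullable, continue.
= is a terminal; add {=} and stop.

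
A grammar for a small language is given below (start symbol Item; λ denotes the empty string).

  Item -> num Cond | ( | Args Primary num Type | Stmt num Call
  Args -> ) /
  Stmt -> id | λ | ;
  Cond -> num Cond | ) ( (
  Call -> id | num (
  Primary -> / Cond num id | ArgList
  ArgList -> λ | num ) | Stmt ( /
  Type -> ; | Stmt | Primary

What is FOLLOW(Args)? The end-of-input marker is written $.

In Item -> Args Primary num Type: add FIRST(Primary num Type) = { (, /, ;, id, num }.
Union: FOLLOW(Args) = { (, /, ;, id, num }.

{ (, /, ;, id, num }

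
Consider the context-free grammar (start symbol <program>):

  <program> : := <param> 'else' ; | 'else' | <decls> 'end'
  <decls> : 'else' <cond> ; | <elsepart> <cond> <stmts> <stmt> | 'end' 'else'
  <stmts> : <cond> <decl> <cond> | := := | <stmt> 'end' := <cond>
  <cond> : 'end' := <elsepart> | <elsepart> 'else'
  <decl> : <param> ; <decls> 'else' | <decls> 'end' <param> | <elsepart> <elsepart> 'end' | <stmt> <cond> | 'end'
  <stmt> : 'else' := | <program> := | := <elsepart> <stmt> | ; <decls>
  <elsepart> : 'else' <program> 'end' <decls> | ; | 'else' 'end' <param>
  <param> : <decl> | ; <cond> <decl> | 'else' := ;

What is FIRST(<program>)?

{ 'else', 'end', :=, ; }

<program> : := <param> 'else' ; contributes {:=}.
<program> : 'else' contributes {'else'}.
From <program> : <decls> 'end': add FIRST(<decls>) = { 'else', 'end', ; }.
Union: FIRST(<program>) = { 'else', 'end', :=, ; }.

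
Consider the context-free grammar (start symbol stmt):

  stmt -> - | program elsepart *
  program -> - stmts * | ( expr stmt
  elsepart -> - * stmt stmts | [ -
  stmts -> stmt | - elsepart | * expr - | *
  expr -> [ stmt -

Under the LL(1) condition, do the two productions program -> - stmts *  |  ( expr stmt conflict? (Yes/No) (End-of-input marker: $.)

No

FIRST(- stmts *) = { - } and FIRST(( expr stmt) = { ( }.
The FIRST sets are disjoint and neither alternative is nullable — no conflict.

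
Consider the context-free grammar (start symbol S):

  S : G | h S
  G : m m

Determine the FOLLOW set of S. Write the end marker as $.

S is the start symbol, so $ ∈ FOLLOW(S).
In S : h S: S is at the end, add FOLLOW(S) = { $ }.
Union: FOLLOW(S) = { $ }.

{ $ }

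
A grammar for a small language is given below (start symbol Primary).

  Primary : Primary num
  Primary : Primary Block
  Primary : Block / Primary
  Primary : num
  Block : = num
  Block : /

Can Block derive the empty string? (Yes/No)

No

No nonterminal in this grammar is nullable.
No production of Block has an RHS whose symbols are all nullable, so Block is not nullable.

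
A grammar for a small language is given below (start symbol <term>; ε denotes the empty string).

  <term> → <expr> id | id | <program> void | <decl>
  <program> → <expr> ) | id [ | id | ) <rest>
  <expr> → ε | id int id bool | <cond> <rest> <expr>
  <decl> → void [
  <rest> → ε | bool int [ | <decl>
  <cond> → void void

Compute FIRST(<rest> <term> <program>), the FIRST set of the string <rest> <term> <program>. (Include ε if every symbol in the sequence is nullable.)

{ ), bool, id, void }

Add FIRST(<rest>)\{ε} = { bool, void }; <rest> is nullable, continue.
Add FIRST(<term>) = { ), id, void }; <term> is not nullable, stop.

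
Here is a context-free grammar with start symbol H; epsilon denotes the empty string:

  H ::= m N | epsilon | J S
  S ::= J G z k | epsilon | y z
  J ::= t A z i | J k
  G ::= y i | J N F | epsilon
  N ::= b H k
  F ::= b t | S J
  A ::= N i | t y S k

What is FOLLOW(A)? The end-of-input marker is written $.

In J ::= t A z i: add FIRST(z i) = { z }.
Union: FOLLOW(A) = { z }.

{ z }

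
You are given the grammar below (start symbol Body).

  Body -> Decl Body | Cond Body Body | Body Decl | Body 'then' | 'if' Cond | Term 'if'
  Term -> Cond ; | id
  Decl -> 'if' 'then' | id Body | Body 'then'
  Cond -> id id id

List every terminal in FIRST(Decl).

{ 'if', id }

Decl -> 'if' 'then' contributes {'if'}.
Decl -> id Body contributes {id}.
From Decl -> Body 'then': add FIRST(Body) = { 'if', id }.
Union: FIRST(Decl) = { 'if', id }.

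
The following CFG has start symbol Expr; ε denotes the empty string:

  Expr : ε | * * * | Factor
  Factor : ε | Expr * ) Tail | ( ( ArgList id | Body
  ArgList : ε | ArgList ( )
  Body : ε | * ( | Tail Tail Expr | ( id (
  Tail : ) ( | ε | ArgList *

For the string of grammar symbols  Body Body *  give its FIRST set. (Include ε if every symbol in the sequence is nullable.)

{ (, ), * }

Add FIRST(Body)\{ε} = { (, ), * }; Body is nullable, continue.
Add FIRST(Body)\{ε} = { (, ), * }; Body is nullable, continue.
* is a terminal; add {*} and stop.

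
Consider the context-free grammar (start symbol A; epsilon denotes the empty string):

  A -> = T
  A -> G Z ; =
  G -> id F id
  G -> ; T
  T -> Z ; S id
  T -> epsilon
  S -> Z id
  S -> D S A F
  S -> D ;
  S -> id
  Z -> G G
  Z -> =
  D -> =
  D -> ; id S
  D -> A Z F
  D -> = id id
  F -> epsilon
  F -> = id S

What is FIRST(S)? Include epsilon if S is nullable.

{ ;, =, id }

From S -> Z id: add FIRST(Z) = { ;, =, id }.
From S -> D S A F: add FIRST(D) = { ;, =, id }.
From S -> D ;: add FIRST(D) = { ;, =, id }.
S -> id contributes {id}.
Union: FIRST(S) = { ;, =, id }.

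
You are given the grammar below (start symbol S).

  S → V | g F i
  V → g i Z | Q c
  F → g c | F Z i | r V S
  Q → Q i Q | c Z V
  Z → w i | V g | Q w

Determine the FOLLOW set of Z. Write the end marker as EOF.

{ EOF, c, g, i, w }

In V → g i Z: Z is at the end, add FOLLOW(V) = { EOF, c, g, i, w }.
In F → F Z i: add FIRST(i) = { i }.
In Q → c Z V: add FIRST(V) = { c, g }.
Union: FOLLOW(Z) = { EOF, c, g, i, w }.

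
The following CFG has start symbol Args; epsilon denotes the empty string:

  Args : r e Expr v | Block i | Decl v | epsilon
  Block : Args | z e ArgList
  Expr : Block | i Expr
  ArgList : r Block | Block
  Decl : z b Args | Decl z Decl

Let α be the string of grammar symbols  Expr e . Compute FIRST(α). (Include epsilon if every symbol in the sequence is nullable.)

Add FIRST(Expr)\{epsilon} = { i, r, z }; Expr is nullable, continue.
e is a terminal; add {e} and stop.

{ e, i, r, z }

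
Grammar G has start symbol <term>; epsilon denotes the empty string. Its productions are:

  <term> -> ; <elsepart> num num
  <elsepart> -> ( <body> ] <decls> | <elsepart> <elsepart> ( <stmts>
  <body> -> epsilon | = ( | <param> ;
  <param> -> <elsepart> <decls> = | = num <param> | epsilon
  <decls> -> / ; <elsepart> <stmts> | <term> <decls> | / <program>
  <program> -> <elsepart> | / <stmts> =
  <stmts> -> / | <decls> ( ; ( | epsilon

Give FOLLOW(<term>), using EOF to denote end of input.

{ EOF, /, ; }

<term> is the start symbol, so EOF ∈ FOLLOW(<term>).
In <decls> -> <term> <decls>: add FIRST(<decls>) = { /, ; }.
Union: FOLLOW(<term>) = { EOF, /, ; }.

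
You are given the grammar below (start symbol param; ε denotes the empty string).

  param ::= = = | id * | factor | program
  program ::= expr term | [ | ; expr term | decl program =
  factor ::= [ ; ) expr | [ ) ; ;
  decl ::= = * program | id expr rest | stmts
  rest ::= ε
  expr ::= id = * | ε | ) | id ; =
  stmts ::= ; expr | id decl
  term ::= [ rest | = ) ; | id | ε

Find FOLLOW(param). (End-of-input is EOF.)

param is the start symbol, so EOF ∈ FOLLOW(param).
Union: FOLLOW(param) = { EOF }.

{ EOF }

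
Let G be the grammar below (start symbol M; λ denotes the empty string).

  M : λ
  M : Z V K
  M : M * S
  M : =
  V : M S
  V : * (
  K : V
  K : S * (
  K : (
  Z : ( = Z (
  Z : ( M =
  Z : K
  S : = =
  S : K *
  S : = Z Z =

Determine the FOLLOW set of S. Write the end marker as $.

In M : M * S: S is at the end, add FOLLOW(M) = { $, (, *, = }.
In V : M S: S is at the end, add FOLLOW(V) = { $, (, *, = }.
In K : S * (: add FIRST(* () = { * }.
Union: FOLLOW(S) = { $, (, *, = }.

{ $, (, *, = }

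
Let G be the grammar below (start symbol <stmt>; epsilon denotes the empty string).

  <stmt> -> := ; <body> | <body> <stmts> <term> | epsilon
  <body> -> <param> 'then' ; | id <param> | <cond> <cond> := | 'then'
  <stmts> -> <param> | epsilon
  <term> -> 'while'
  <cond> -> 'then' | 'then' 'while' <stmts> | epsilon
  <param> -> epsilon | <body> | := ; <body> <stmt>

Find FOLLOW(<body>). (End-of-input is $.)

In <stmt> -> := ; <body>: <body> is at the end, add FOLLOW(<stmt>) = { $, 'then', 'while', :=, id }.
In <stmt> -> <body> <stmts> <term>: add FIRST(<stmts> <term>) = { 'then', 'while', :=, id }.
In <param> -> <body>: <body> is at the end, add FOLLOW(<param>) = { $, 'then', 'while', :=, id }.
In <param> -> := ; <body> <stmt>: add FIRST(<stmt>)\{epsilon} = { 'then', :=, id }.
  Since <stmt> is nullable, also add FOLLOW(<param>) = { $, 'then', 'while', :=, id }.
Union: FOLLOW(<body>) = { $, 'then', 'while', :=, id }.

{ $, 'then', 'while', :=, id }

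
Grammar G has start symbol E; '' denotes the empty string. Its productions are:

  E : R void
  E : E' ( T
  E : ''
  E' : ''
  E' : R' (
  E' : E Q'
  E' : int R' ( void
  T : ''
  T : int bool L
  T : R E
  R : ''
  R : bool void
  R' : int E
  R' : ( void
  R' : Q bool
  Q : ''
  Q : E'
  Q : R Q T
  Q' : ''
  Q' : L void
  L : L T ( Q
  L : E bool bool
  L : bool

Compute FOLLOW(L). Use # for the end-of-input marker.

In T : int bool L: L is at the end, add FOLLOW(T) = { #, (, bool, int, void }.
In Q' : L void: add FIRST(void) = { void }.
In L : L T ( Q: add FIRST(T ( Q) = { (, bool, int, void }.
Union: FOLLOW(L) = { #, (, bool, int, void }.

{ #, (, bool, int, void }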